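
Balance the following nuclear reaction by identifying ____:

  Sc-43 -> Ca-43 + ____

Conserve mass number: 43 = 43 + A, so A = 0.
Conserve atomic number: 21 = 20 + Z, so Z = 1.
A = 0 and Z = 1 is e⁺ — a positron.

positron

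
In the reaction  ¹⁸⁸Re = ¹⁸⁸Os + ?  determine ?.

beta-minus particle

Conserve mass number: 188 = 188 + A, so A = 0.
Conserve atomic number: 75 = 76 + Z, so Z = -1.
A = 0 and Z = -1 is e⁻ — a beta-minus particle.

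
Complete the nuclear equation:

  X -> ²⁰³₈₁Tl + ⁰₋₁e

Hg-203

Conserve mass number: A = 203 + 0, so A = 203.
Conserve atomic number: Z = 81 − 1, so Z = 80.
Z = 80 is mercury, so the species is ²⁰³₈₀Hg.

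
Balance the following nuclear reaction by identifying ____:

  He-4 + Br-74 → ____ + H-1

Kr-77

Conserve mass number: 4 + 74 = A + 1, so A = 77.
Conserve atomic number: 2 + 35 = Z + 1, so Z = 36.
Z = 36 is krypton, so the species is Kr-77.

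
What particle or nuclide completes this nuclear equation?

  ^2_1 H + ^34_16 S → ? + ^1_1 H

S-35

Conserve mass number: 2 + 34 = A + 1, so A = 35.
Conserve atomic number: 1 + 16 = Z + 1, so Z = 16.
Z = 16 is sulfur, so the species is ^35_16 S.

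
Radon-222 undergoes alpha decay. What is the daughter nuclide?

Alpha decay: mass number changes by -4, atomic number by -2.
A: 222 − 4 = 218; Z: 86 − 2 = 84.
Z = 84 is polonium, so the daughter is polonium-218.

Po-218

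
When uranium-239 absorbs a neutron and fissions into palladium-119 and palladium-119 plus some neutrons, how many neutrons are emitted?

Conserve mass number: 240 = 119 + 119 + k, so k = 240 − 238 = 2.
Check atomic number: 92 = 46 + 46 + 0 = 92. ✓

2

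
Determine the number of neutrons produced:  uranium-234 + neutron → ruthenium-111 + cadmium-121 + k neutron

Conserve mass number: 235 = 111 + 121 + k, so k = 235 − 232 = 3.
Check atomic number: 92 = 44 + 48 + 0 = 92. ✓

3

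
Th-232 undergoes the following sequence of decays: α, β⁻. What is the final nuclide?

Ac-228

Start: (A, Z) = (232, 90).
After α: (228, 88).
After β⁻: (228, 89).
Z = 89 is actinium.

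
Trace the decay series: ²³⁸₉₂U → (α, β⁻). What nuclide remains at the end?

Start: (A, Z) = (238, 92).
After α: (234, 90).
After β⁻: (234, 91).
Z = 91 is protactinium.

Pa-234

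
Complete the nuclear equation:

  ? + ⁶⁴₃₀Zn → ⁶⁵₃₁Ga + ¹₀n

deuteron

Conserve mass number: A + 64 = 65 + 1, so A = 2.
Conserve atomic number: Z + 30 = 31 + 0, so Z = 1.
A = 2 and Z = 1 is ²₁H — a deuteron.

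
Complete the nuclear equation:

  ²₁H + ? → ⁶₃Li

alpha particle

Conserve mass number: 2 + A = 6, so A = 4.
Conserve atomic number: 1 + Z = 3, so Z = 2.
A = 4 and Z = 2 is ⁴₂He — an alpha particle.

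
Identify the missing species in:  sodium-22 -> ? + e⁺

Ne-22

Conserve mass number: 22 = A + 0, so A = 22.
Conserve atomic number: 11 = Z + 1, so Z = 10.
Z = 10 is neon, so the species is neon-22.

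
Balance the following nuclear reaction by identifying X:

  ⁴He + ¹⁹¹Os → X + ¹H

Ir-194

Conserve mass number: 4 + 191 = A + 1, so A = 194.
Conserve atomic number: 2 + 76 = Z + 1, so Z = 77.
Z = 77 is iridium, so the species is ¹⁹⁴Ir.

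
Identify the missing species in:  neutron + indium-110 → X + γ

In-111

Conserve mass number: 1 + 110 = A + 0, so A = 111.
Conserve atomic number: 0 + 49 = Z + 0, so Z = 49.
Z = 49 is indium, so the species is indium-111.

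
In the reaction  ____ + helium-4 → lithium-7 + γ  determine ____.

Conserve mass number: A + 4 = 7 + 0, so A = 3.
Conserve atomic number: Z + 2 = 3 + 0, so Z = 1.
A = 3 and Z = 1 is hydrogen-3 — a triton.

triton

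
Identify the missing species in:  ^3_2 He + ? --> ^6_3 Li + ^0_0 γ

triton

Conserve mass number: 3 + A = 6 + 0, so A = 3.
Conserve atomic number: 2 + Z = 3 + 0, so Z = 1.
A = 3 and Z = 1 is ^3_1 H — a triton.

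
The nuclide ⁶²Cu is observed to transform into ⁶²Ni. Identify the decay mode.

ΔA = 62 − 62 = 0; ΔZ = 28 − 29 = -1.
A is unchanged and Z drops by 1 — a proton has become a neutron (β⁺ emission or electron capture).

beta-plus decay or electron capture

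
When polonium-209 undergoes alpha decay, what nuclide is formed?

Pb-205

Alpha decay: mass number changes by -4, atomic number by -2.
A: 209 − 4 = 205; Z: 84 − 2 = 82.
Z = 82 is lead, so the daughter is lead-205.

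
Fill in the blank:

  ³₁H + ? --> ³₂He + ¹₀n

proton

Conserve mass number: 3 + A = 3 + 1, so A = 1.
Conserve atomic number: 1 + Z = 2 + 0, so Z = 1.
A = 1 and Z = 1 is ¹₁H — a proton.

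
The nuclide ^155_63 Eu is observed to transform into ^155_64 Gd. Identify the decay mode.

beta-minus decay

ΔA = 155 − 155 = 0; ΔZ = 64 − 63 = +1.
A is unchanged and Z rises by 1 — a neutron has become a proton (β⁻ decay).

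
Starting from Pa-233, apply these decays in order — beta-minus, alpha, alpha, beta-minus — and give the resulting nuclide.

Start: (A, Z) = (233, 91).
After β⁻: (233, 92).
After α: (229, 90).
After α: (225, 88).
After β⁻: (225, 89).
Z = 89 is actinium.

Ac-225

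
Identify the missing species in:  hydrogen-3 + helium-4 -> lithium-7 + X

Conserve mass number: 3 + 4 = 7 + A, so A = 0.
Conserve atomic number: 1 + 2 = 3 + Z, so Z = 0.
A = 0 and Z = 0 is γ — a gamma ray.

gamma ray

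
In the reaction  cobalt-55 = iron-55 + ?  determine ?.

positron

Conserve mass number: 55 = 55 + A, so A = 0.
Conserve atomic number: 27 = 26 + Z, so Z = 1.
A = 0 and Z = 1 is e⁺ — a positron.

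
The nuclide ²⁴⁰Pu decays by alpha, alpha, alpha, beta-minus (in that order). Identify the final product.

Ac-228

Start: (A, Z) = (240, 94).
After α: (236, 92).
After α: (232, 90).
After α: (228, 88).
After β⁻: (228, 89).
Z = 89 is actinium.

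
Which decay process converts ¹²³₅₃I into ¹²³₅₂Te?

ΔA = 123 − 123 = 0; ΔZ = 52 − 53 = -1.
A is unchanged and Z drops by 1 — a proton has become a neutron (β⁺ emission or electron capture).

beta-plus decay or electron capture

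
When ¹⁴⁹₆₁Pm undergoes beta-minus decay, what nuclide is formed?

Sm-149

Beta-minus decay: mass number changes by +0, atomic number by +1.
A: 149 = 149; Z: 61 + 1 = 62.
Z = 62 is samarium, so the daughter is ¹⁴⁹₆₂Sm.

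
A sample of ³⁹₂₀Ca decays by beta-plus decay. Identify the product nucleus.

Beta-plus decay: mass number changes by +0, atomic number by -1.
A: 39 = 39; Z: 20 − 1 = 19.
Z = 19 is potassium, so the daughter is ³⁹₁₉K.

K-39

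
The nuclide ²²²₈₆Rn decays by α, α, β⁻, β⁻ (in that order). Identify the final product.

Po-214

Start: (A, Z) = (222, 86).
After α: (218, 84).
After α: (214, 82).
After β⁻: (214, 83).
After β⁻: (214, 84).
Z = 84 is polonium.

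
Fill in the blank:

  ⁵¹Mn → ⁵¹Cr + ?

Conserve mass number: 51 = 51 + A, so A = 0.
Conserve atomic number: 25 = 24 + Z, so Z = 1.
A = 0 and Z = 1 is e⁺ — a positron.

positron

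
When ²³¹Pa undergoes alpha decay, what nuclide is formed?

Alpha decay: mass number changes by -4, atomic number by -2.
A: 231 − 4 = 227; Z: 91 − 2 = 89.
Z = 89 is actinium, so the daughter is ²²⁷Ac.

Ac-227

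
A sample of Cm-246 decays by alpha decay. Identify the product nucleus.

Pu-242

Alpha decay: mass number changes by -4, atomic number by -2.
A: 246 − 4 = 242; Z: 96 − 2 = 94.
Z = 94 is plutonium, so the daughter is Pu-242.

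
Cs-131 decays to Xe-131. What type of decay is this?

ΔA = 131 − 131 = 0; ΔZ = 54 − 55 = -1.
A is unchanged and Z drops by 1 — a proton has become a neutron (β⁺ emission or electron capture).

beta-plus decay or electron capture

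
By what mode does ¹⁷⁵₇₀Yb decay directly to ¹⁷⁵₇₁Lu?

ΔA = 175 − 175 = 0; ΔZ = 71 − 70 = +1.
A is unchanged and Z rises by 1 — a neutron has become a proton (β⁻ decay).

beta-minus decay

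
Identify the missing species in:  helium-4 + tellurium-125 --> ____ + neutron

Conserve mass number: 4 + 125 = A + 1, so A = 128.
Conserve atomic number: 2 + 52 = Z + 0, so Z = 54.
Z = 54 is xenon, so the species is xenon-128.

Xe-128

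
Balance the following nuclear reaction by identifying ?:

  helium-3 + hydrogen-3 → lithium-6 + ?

Conserve mass number: 3 + 3 = 6 + A, so A = 0.
Conserve atomic number: 2 + 1 = 3 + Z, so Z = 0.
A = 0 and Z = 0 is γ — a gamma ray.

gamma ray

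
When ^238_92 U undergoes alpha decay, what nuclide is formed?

Alpha decay: mass number changes by -4, atomic number by -2.
A: 238 − 4 = 234; Z: 92 − 2 = 90.
Z = 90 is thorium, so the daughter is ^234_90 Th.

Th-234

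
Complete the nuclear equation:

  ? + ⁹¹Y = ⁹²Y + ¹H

Conserve mass number: A + 91 = 92 + 1, so A = 2.
Conserve atomic number: Z + 39 = 39 + 1, so Z = 1.
A = 2 and Z = 1 is ²H — a deuteron.

deuteron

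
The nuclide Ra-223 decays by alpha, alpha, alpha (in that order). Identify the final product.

Start: (A, Z) = (223, 88).
After α: (219, 86).
After α: (215, 84).
After α: (211, 82).
Z = 82 is lead.

Pb-211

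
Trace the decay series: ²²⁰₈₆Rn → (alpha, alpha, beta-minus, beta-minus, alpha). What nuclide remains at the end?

Pb-208

Start: (A, Z) = (220, 86).
After α: (216, 84).
After α: (212, 82).
After β⁻: (212, 83).
After β⁻: (212, 84).
After α: (208, 82).
Z = 82 is lead.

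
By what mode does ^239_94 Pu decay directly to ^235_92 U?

ΔA = 235 − 239 = -4; ΔZ = 92 − 94 = -2.
A drops by 4 and Z drops by 2 — the signature of alpha emission.

alpha decay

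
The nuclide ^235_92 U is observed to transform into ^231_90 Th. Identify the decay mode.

ΔA = 231 − 235 = -4; ΔZ = 90 − 92 = -2.
A drops by 4 and Z drops by 2 — the signature of alpha emission.

alpha decay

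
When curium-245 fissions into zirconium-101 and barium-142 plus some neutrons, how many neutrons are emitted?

Conserve mass number: 245 = 101 + 142 + k, so k = 245 − 243 = 2.
Check atomic number: 96 = 40 + 56 + 0 = 96. ✓

2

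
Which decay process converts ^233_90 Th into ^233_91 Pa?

beta-minus decay

ΔA = 233 − 233 = 0; ΔZ = 91 − 90 = +1.
A is unchanged and Z rises by 1 — a neutron has become a proton (β⁻ decay).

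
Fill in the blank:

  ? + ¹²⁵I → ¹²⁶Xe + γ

proton

Conserve mass number: A + 125 = 126 + 0, so A = 1.
Conserve atomic number: Z + 53 = 54 + 0, so Z = 1.
A = 1 and Z = 1 is ¹H — a proton.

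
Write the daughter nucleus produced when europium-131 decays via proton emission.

Sm-130

Proton emission: mass number changes by -1, atomic number by -1.
A: 131 − 1 = 130; Z: 63 − 1 = 62.
Z = 62 is samarium, so the daughter is samarium-130.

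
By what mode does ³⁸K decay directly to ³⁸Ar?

ΔA = 38 − 38 = 0; ΔZ = 18 − 19 = -1.
A is unchanged and Z drops by 1 — a proton has become a neutron (β⁺ emission or electron capture).

beta-plus decay or electron capture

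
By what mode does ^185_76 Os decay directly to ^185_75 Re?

ΔA = 185 − 185 = 0; ΔZ = 75 − 76 = -1.
A is unchanged and Z drops by 1 — a proton has become a neutron (β⁺ emission or electron capture).

beta-plus decay or electron capture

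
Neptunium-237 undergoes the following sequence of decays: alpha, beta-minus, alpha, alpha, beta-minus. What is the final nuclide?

Ac-225

Start: (A, Z) = (237, 93).
After α: (233, 91).
After β⁻: (233, 92).
After α: (229, 90).
After α: (225, 88).
After β⁻: (225, 89).
Z = 89 is actinium.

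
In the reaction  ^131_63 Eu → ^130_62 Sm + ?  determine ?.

proton

Conserve mass number: 131 = 130 + A, so A = 1.
Conserve atomic number: 63 = 62 + Z, so Z = 1.
A = 1 and Z = 1 is ^1_1 H — a proton.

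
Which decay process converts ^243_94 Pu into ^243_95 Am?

ΔA = 243 − 243 = 0; ΔZ = 95 − 94 = +1.
A is unchanged and Z rises by 1 — a neutron has become a proton (β⁻ decay).

beta-minus decay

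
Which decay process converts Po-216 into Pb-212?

ΔA = 212 − 216 = -4; ΔZ = 82 − 84 = -2.
A drops by 4 and Z drops by 2 — the signature of alpha emission.

alpha decay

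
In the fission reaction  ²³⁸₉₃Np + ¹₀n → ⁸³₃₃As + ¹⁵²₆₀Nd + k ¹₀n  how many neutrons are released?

4

Conserve mass number: 239 = 83 + 152 + k, so k = 239 − 235 = 4.
Check atomic number: 93 = 33 + 60 + 0 = 93. ✓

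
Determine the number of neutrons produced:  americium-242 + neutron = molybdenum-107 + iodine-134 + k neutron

2

Conserve mass number: 243 = 107 + 134 + k, so k = 243 − 241 = 2.
Check atomic number: 95 = 42 + 53 + 0 = 95. ✓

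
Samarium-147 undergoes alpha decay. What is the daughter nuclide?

Alpha decay: mass number changes by -4, atomic number by -2.
A: 147 − 4 = 143; Z: 62 − 2 = 60.
Z = 60 is neodymium, so the daughter is neodymium-143.

Nd-143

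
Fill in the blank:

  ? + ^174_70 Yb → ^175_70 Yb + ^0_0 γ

neutron

Conserve mass number: A + 174 = 175 + 0, so A = 1.
Conserve atomic number: Z + 70 = 70 + 0, so Z = 0.
A = 1 and Z = 0 is ^1_0 n — a neutron.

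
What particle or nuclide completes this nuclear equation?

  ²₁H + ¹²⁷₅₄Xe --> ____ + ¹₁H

Xe-128

Conserve mass number: 2 + 127 = A + 1, so A = 128.
Conserve atomic number: 1 + 54 = Z + 1, so Z = 54.
Z = 54 is xenon, so the species is ¹²⁸₅₄Xe.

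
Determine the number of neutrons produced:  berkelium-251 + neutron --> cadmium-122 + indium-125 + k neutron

5

Conserve mass number: 252 = 122 + 125 + k, so k = 252 − 247 = 5.
Check atomic number: 97 = 48 + 49 + 0 = 97. ✓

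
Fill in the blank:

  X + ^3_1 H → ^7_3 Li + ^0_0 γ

alpha particle

Conserve mass number: A + 3 = 7 + 0, so A = 4.
Conserve atomic number: Z + 1 = 3 + 0, so Z = 2.
A = 4 and Z = 2 is ^4_2 He — an alpha particle.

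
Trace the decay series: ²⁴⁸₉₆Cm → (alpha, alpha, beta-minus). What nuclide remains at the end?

Np-240

Start: (A, Z) = (248, 96).
After α: (244, 94).
After α: (240, 92).
After β⁻: (240, 93).
Z = 93 is neptunium.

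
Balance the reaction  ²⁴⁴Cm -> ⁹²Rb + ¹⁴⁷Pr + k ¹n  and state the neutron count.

Conserve mass number: 244 = 92 + 147 + k, so k = 244 − 239 = 5.
Check atomic number: 96 = 37 + 59 + 0 = 96. ✓

5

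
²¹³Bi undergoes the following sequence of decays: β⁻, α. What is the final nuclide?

Start: (A, Z) = (213, 83).
After β⁻: (213, 84).
After α: (209, 82).
Z = 82 is lead.

Pb-209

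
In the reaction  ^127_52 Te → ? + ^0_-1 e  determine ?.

Conserve mass number: 127 = A + 0, so A = 127.
Conserve atomic number: 52 = Z − 1, so Z = 53.
Z = 53 is iodine, so the species is ^127_53 I.

I-127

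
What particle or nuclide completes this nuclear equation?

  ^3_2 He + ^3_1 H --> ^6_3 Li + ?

gamma ray

Conserve mass number: 3 + 3 = 6 + A, so A = 0.
Conserve atomic number: 2 + 1 = 3 + Z, so Z = 0.
A = 0 and Z = 0 is ^0_0 γ — a gamma ray.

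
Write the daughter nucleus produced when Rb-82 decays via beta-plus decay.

Beta-plus decay: mass number changes by +0, atomic number by -1.
A: 82 = 82; Z: 37 − 1 = 36.
Z = 36 is krypton, so the daughter is Kr-82.

Kr-82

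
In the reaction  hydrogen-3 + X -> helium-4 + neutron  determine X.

Conserve mass number: 3 + A = 4 + 1, so A = 2.
Conserve atomic number: 1 + Z = 2 + 0, so Z = 1.
A = 2 and Z = 1 is hydrogen-2 — a deuteron.

deuteron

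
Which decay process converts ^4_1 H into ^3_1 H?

ΔA = 3 − 4 = -1; ΔZ = 1 − 1 = +0.
A drops by 1 with Z unchanged — a neutron was emitted.

neutron emission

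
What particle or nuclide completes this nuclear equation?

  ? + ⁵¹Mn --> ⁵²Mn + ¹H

deuteron

Conserve mass number: A + 51 = 52 + 1, so A = 2.
Conserve atomic number: Z + 25 = 25 + 1, so Z = 1.
A = 2 and Z = 1 is ²H — a deuteron.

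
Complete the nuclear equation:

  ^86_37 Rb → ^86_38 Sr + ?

beta-minus particle

Conserve mass number: 86 = 86 + A, so A = 0.
Conserve atomic number: 37 = 38 + Z, so Z = -1.
A = 0 and Z = -1 is ^0_-1 e — a beta-minus particle.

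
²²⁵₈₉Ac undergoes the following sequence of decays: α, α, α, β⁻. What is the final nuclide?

Po-213

Start: (A, Z) = (225, 89).
After α: (221, 87).
After α: (217, 85).
After α: (213, 83).
After β⁻: (213, 84).
Z = 84 is polonium.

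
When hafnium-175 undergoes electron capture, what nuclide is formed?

Lu-175

Electron capture: mass number changes by +0, atomic number by -1.
A: 175 = 175; Z: 72 − 1 = 71.
Z = 71 is lutetium, so the daughter is lutetium-175.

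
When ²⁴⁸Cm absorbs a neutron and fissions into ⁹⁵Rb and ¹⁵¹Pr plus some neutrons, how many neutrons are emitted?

Conserve mass number: 249 = 95 + 151 + k, so k = 249 − 246 = 3.
Check atomic number: 96 = 37 + 59 + 0 = 96. ✓

3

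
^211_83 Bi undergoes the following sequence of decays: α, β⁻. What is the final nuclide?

Pb-207

Start: (A, Z) = (211, 83).
After α: (207, 81).
After β⁻: (207, 82).
Z = 82 is lead.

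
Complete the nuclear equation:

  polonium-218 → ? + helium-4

Pb-214

Conserve mass number: 218 = A + 4, so A = 214.
Conserve atomic number: 84 = Z + 2, so Z = 82.
Z = 82 is lead, so the species is lead-214.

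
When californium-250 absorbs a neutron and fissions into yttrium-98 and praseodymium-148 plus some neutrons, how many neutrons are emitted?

Conserve mass number: 251 = 98 + 148 + k, so k = 251 − 246 = 5.
Check atomic number: 98 = 39 + 59 + 0 = 98. ✓

5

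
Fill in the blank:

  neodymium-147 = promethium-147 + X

Conserve mass number: 147 = 147 + A, so A = 0.
Conserve atomic number: 60 = 61 + Z, so Z = -1.
A = 0 and Z = -1 is e⁻ — a beta-minus particle.

beta-minus particle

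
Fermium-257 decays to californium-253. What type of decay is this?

ΔA = 253 − 257 = -4; ΔZ = 98 − 100 = -2.
A drops by 4 and Z drops by 2 — the signature of alpha emission.

alpha decay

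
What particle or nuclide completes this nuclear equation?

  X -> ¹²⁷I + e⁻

Te-127

Conserve mass number: A = 127 + 0, so A = 127.
Conserve atomic number: Z = 53 − 1, so Z = 52.
Z = 52 is tellurium, so the species is ¹²⁷Te.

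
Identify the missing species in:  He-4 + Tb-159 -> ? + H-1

Conserve mass number: 4 + 159 = A + 1, so A = 162.
Conserve atomic number: 2 + 65 = Z + 1, so Z = 66.
Z = 66 is dysprosium, so the species is Dy-162.

Dy-162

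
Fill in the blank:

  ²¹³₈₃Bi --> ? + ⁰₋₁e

Po-213

Conserve mass number: 213 = A + 0, so A = 213.
Conserve atomic number: 83 = Z − 1, so Z = 84.
Z = 84 is polonium, so the species is ²¹³₈₄Po.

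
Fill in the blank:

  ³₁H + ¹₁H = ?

Conserve mass number: 3 + 1 = A, so A = 4.
Conserve atomic number: 1 + 1 = Z, so Z = 2.
A = 4 and Z = 2 is ⁴₂He — an alpha particle.

He-4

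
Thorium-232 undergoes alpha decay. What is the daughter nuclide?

Ra-228

Alpha decay: mass number changes by -4, atomic number by -2.
A: 232 − 4 = 228; Z: 90 − 2 = 88.
Z = 88 is radium, so the daughter is radium-228.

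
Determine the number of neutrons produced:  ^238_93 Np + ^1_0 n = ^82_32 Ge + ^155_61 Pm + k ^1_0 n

Conserve mass number: 239 = 82 + 155 + k, so k = 239 − 237 = 2.
Check atomic number: 93 = 32 + 61 + 0 = 93. ✓

2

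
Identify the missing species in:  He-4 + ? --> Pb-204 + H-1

Tl-201

Conserve mass number: 4 + A = 204 + 1, so A = 201.
Conserve atomic number: 2 + Z = 82 + 1, so Z = 81.
Z = 81 is thallium, so the species is Tl-201.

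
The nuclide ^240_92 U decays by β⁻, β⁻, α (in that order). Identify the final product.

U-236

Start: (A, Z) = (240, 92).
After β⁻: (240, 93).
After β⁻: (240, 94).
After α: (236, 92).
Z = 92 is uranium.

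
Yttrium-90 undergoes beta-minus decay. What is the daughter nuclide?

Beta-minus decay: mass number changes by +0, atomic number by +1.
A: 90 = 90; Z: 39 + 1 = 40.
Z = 40 is zirconium, so the daughter is zirconium-90.

Zr-90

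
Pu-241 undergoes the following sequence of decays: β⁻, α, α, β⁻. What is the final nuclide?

Start: (A, Z) = (241, 94).
After β⁻: (241, 95).
After α: (237, 93).
After α: (233, 91).
After β⁻: (233, 92).
Z = 92 is uranium.

U-233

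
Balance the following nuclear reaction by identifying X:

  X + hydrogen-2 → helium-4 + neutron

triton

Conserve mass number: A + 2 = 4 + 1, so A = 3.
Conserve atomic number: Z + 1 = 2 + 0, so Z = 1.
A = 3 and Z = 1 is hydrogen-3 — a triton.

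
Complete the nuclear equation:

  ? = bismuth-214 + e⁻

Pb-214

Conserve mass number: A = 214 + 0, so A = 214.
Conserve atomic number: Z = 83 − 1, so Z = 82.
Z = 82 is lead, so the species is lead-214.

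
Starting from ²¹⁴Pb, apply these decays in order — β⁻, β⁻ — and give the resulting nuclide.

Start: (A, Z) = (214, 82).
After β⁻: (214, 83).
After β⁻: (214, 84).
Z = 84 is polonium.

Po-214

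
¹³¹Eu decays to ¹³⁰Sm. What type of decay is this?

ΔA = 130 − 131 = -1; ΔZ = 62 − 63 = -1.
A drops by 1 and Z drops by 1 — a proton was emitted.

proton emission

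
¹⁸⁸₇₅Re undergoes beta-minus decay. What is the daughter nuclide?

Beta-minus decay: mass number changes by +0, atomic number by +1.
A: 188 = 188; Z: 75 + 1 = 76.
Z = 76 is osmium, so the daughter is ¹⁸⁸₇₆Os.

Os-188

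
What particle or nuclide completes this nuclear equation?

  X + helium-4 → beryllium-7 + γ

Conserve mass number: A + 4 = 7 + 0, so A = 3.
Conserve atomic number: Z + 2 = 4 + 0, so Z = 2.
Z = 2 is helium, so the species is helium-3.

He-3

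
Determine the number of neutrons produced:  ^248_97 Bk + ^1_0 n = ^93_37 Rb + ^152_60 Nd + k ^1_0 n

Conserve mass number: 249 = 93 + 152 + k, so k = 249 − 245 = 4.
Check atomic number: 97 = 37 + 60 + 0 = 97. ✓

4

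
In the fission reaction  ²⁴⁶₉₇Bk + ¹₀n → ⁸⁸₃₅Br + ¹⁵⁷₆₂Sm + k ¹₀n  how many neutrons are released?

2

Conserve mass number: 247 = 88 + 157 + k, so k = 247 − 245 = 2.
Check atomic number: 97 = 35 + 62 + 0 = 97. ✓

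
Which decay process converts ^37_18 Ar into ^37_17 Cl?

ΔA = 37 − 37 = 0; ΔZ = 17 − 18 = -1.
A is unchanged and Z drops by 1 — a proton has become a neutron (β⁺ emission or electron capture).

beta-plus decay or electron capture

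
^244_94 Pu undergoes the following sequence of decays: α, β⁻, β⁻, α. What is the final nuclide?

Start: (A, Z) = (244, 94).
After α: (240, 92).
After β⁻: (240, 93).
After β⁻: (240, 94).
After α: (236, 92).
Z = 92 is uranium.

U-236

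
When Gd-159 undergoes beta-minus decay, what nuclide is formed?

Beta-minus decay: mass number changes by +0, atomic number by +1.
A: 159 = 159; Z: 64 + 1 = 65.
Z = 65 is terbium, so the daughter is Tb-159.

Tb-159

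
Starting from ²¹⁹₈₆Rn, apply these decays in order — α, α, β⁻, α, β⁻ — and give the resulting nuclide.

Start: (A, Z) = (219, 86).
After α: (215, 84).
After α: (211, 82).
After β⁻: (211, 83).
After α: (207, 81).
After β⁻: (207, 82).
Z = 82 is lead.

Pb-207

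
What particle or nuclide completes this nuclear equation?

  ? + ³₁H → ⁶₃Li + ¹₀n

Conserve mass number: A + 3 = 6 + 1, so A = 4.
Conserve atomic number: Z + 1 = 3 + 0, so Z = 2.
A = 4 and Z = 2 is ⁴₂He — an alpha particle.

alpha particle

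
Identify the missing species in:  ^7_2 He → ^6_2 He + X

neutron

Conserve mass number: 7 = 6 + A, so A = 1.
Conserve atomic number: 2 = 2 + Z, so Z = 0.
A = 1 and Z = 0 is ^1_0 n — a neutron.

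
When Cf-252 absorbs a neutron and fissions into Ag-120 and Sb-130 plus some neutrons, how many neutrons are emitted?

3

Conserve mass number: 253 = 120 + 130 + k, so k = 253 − 250 = 3.
Check atomic number: 98 = 47 + 51 + 0 = 98. ✓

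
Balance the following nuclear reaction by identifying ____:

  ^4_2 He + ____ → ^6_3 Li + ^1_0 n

triton

Conserve mass number: 4 + A = 6 + 1, so A = 3.
Conserve atomic number: 2 + Z = 3 + 0, so Z = 1.
A = 3 and Z = 1 is ^3_1 H — a triton.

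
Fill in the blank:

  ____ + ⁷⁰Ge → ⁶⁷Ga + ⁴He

proton

Conserve mass number: A + 70 = 67 + 4, so A = 1.
Conserve atomic number: Z + 32 = 31 + 2, so Z = 1.
A = 1 and Z = 1 is ¹H — a proton.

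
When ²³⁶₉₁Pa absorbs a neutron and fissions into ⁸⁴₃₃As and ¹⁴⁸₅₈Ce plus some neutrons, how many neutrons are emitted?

Conserve mass number: 237 = 84 + 148 + k, so k = 237 − 232 = 5.
Check atomic number: 91 = 33 + 58 + 0 = 91. ✓

5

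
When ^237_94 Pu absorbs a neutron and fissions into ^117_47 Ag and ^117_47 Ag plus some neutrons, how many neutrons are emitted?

4

Conserve mass number: 238 = 117 + 117 + k, so k = 238 − 234 = 4.
Check atomic number: 94 = 47 + 47 + 0 = 94. ✓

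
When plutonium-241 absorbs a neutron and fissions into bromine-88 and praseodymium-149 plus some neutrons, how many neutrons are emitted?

Conserve mass number: 242 = 88 + 149 + k, so k = 242 − 237 = 5.
Check atomic number: 94 = 35 + 59 + 0 = 94. ✓

5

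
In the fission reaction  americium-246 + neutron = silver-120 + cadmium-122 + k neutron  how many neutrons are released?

Conserve mass number: 247 = 120 + 122 + k, so k = 247 − 242 = 5.
Check atomic number: 95 = 47 + 48 + 0 = 95. ✓

5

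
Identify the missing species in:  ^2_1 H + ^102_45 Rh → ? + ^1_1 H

Conserve mass number: 2 + 102 = A + 1, so A = 103.
Conserve atomic number: 1 + 45 = Z + 1, so Z = 45.
Z = 45 is rhodium, so the species is ^103_45 Rh.

Rh-103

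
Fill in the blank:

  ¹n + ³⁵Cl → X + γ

Conserve mass number: 1 + 35 = A + 0, so A = 36.
Conserve atomic number: 0 + 17 = Z + 0, so Z = 17.
Z = 17 is chlorine, so the species is ³⁶Cl.

Cl-36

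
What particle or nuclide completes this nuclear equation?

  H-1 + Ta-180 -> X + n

Conserve mass number: 1 + 180 = A + 1, so A = 180.
Conserve atomic number: 1 + 73 = Z + 0, so Z = 74.
Z = 74 is tungsten, so the species is W-180.

W-180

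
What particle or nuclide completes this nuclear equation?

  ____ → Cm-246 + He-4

Cf-250

Conserve mass number: A = 246 + 4, so A = 250.
Conserve atomic number: Z = 96 + 2, so Z = 98.
Z = 98 is californium, so the species is Cf-250.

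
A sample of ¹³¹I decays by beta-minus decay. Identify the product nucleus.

Beta-minus decay: mass number changes by +0, atomic number by +1.
A: 131 = 131; Z: 53 + 1 = 54.
Z = 54 is xenon, so the daughter is ¹³¹Xe.

Xe-131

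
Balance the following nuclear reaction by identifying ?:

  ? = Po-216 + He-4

Rn-220

Conserve mass number: A = 216 + 4, so A = 220.
Conserve atomic number: Z = 84 + 2, so Z = 86.
Z = 86 is radon, so the species is Rn-220.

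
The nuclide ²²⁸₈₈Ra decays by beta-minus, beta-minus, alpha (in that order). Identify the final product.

Start: (A, Z) = (228, 88).
After β⁻: (228, 89).
After β⁻: (228, 90).
After α: (224, 88).
Z = 88 is radium.

Ra-224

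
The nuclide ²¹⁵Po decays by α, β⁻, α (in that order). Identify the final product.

Tl-207

Start: (A, Z) = (215, 84).
After α: (211, 82).
After β⁻: (211, 83).
After α: (207, 81).
Z = 81 is thallium.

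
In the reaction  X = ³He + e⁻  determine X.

H-3

Conserve mass number: A = 3 + 0, so A = 3.
Conserve atomic number: Z = 2 − 1, so Z = 1.
A = 3 and Z = 1 is ³H — a triton.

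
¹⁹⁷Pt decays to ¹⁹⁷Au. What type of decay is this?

ΔA = 197 − 197 = 0; ΔZ = 79 − 78 = +1.
A is unchanged and Z rises by 1 — a neutron has become a proton (β⁻ decay).

beta-minus decay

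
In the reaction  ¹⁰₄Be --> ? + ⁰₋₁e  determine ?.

Conserve mass number: 10 = A + 0, so A = 10.
Conserve atomic number: 4 = Z − 1, so Z = 5.
Z = 5 is boron, so the species is ¹⁰₅B.

B-10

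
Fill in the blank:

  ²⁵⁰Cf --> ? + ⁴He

Conserve mass number: 250 = A + 4, so A = 246.
Conserve atomic number: 98 = Z + 2, so Z = 96.
Z = 96 is curium, so the species is ²⁴⁶Cm.

Cm-246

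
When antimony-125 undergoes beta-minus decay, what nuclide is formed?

Beta-minus decay: mass number changes by +0, atomic number by +1.
A: 125 = 125; Z: 51 + 1 = 52.
Z = 52 is tellurium, so the daughter is tellurium-125.

Te-125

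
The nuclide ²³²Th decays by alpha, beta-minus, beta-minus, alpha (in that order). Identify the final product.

Start: (A, Z) = (232, 90).
After α: (228, 88).
After β⁻: (228, 89).
After β⁻: (228, 90).
After α: (224, 88).
Z = 88 is radium.

Ra-224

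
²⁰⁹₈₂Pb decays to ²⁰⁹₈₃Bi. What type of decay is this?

beta-minus decay

ΔA = 209 − 209 = 0; ΔZ = 83 − 82 = +1.
A is unchanged and Z rises by 1 — a neutron has become a proton (β⁻ decay).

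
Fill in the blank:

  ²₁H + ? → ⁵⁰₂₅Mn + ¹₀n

Conserve mass number: 2 + A = 50 + 1, so A = 49.
Conserve atomic number: 1 + Z = 25 + 0, so Z = 24.
Z = 24 is chromium, so the species is ⁴⁹₂₄Cr.

Cr-49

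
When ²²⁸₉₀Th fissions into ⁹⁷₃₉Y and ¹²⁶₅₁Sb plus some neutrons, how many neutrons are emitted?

Conserve mass number: 228 = 97 + 126 + k, so k = 228 − 223 = 5.
Check atomic number: 90 = 39 + 51 + 0 = 90. ✓

5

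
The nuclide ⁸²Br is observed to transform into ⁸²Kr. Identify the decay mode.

beta-minus decay

ΔA = 82 − 82 = 0; ΔZ = 36 − 35 = +1.
A is unchanged and Z rises by 1 — a neutron has become a proton (β⁻ decay).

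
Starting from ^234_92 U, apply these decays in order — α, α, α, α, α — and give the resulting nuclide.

Start: (A, Z) = (234, 92).
After α: (230, 90).
After α: (226, 88).
After α: (222, 86).
After α: (218, 84).
After α: (214, 82).
Z = 82 is lead.

Pb-214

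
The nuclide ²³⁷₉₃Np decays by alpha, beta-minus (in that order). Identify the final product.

Start: (A, Z) = (237, 93).
After α: (233, 91).
After β⁻: (233, 92).
Z = 92 is uranium.

U-233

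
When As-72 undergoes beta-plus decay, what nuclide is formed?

Ge-72

Beta-plus decay: mass number changes by +0, atomic number by -1.
A: 72 = 72; Z: 33 − 1 = 32.
Z = 32 is germanium, so the daughter is Ge-72.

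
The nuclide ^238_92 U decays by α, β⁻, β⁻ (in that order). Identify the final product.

Start: (A, Z) = (238, 92).
After α: (234, 90).
After β⁻: (234, 91).
After β⁻: (234, 92).
Z = 92 is uranium.

U-234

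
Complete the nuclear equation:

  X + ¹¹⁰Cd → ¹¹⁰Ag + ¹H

neutron

Conserve mass number: A + 110 = 110 + 1, so A = 1.
Conserve atomic number: Z + 48 = 47 + 1, so Z = 0.
A = 1 and Z = 0 is ¹n — a neutron.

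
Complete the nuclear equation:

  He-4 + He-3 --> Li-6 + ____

proton

Conserve mass number: 4 + 3 = 6 + A, so A = 1.
Conserve atomic number: 2 + 2 = 3 + Z, so Z = 1.
A = 1 and Z = 1 is H-1 — a proton.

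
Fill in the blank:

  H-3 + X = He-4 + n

deuteron

Conserve mass number: 3 + A = 4 + 1, so A = 2.
Conserve atomic number: 1 + Z = 2 + 0, so Z = 1.
A = 2 and Z = 1 is H-2 — a deuteron.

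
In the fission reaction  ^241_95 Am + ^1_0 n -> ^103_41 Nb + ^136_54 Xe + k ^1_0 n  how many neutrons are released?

3

Conserve mass number: 242 = 103 + 136 + k, so k = 242 − 239 = 3.
Check atomic number: 95 = 41 + 54 + 0 = 95. ✓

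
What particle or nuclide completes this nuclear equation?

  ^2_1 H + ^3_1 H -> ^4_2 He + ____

neutron

Conserve mass number: 2 + 3 = 4 + A, so A = 1.
Conserve atomic number: 1 + 1 = 2 + Z, so Z = 0.
A = 1 and Z = 0 is ^1_0 n — a neutron.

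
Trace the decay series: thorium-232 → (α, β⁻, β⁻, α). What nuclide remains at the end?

Ra-224

Start: (A, Z) = (232, 90).
After α: (228, 88).
After β⁻: (228, 89).
After β⁻: (228, 90).
After α: (224, 88).
Z = 88 is radium.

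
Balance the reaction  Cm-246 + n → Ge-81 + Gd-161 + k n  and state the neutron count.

Conserve mass number: 247 = 81 + 161 + k, so k = 247 − 242 = 5.
Check atomic number: 96 = 32 + 64 + 0 = 96. ✓

5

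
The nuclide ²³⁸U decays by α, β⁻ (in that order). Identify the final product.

Start: (A, Z) = (238, 92).
After α: (234, 90).
After β⁻: (234, 91).
Z = 91 is protactinium.

Pa-234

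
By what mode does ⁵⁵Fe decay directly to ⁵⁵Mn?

ΔA = 55 − 55 = 0; ΔZ = 25 − 26 = -1.
A is unchanged and Z drops by 1 — a proton has become a neutron (β⁺ emission or electron capture).

beta-plus decay or electron capture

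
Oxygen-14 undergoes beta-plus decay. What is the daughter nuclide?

N-14

Beta-plus decay: mass number changes by +0, atomic number by -1.
A: 14 = 14; Z: 8 − 1 = 7.
Z = 7 is nitrogen, so the daughter is nitrogen-14.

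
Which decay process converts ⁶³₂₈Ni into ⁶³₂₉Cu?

beta-minus decay

ΔA = 63 − 63 = 0; ΔZ = 29 − 28 = +1.
A is unchanged and Z rises by 1 — a neutron has become a proton (β⁻ decay).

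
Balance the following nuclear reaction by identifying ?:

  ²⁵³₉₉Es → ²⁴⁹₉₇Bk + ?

Conserve mass number: 253 = 249 + A, so A = 4.
Conserve atomic number: 99 = 97 + Z, so Z = 2.
A = 4 and Z = 2 is ⁴₂He — an alpha particle.

alpha particle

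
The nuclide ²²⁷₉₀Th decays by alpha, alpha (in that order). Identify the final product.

Start: (A, Z) = (227, 90).
After α: (223, 88).
After α: (219, 86).
Z = 86 is radon.

Rn-219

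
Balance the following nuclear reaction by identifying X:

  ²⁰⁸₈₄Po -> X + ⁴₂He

Pb-204

Conserve mass number: 208 = A + 4, so A = 204.
Conserve atomic number: 84 = Z + 2, so Z = 82.
Z = 82 is lead, so the species is ²⁰⁴₈₂Pb.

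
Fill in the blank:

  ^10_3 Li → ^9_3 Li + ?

neutron

Conserve mass number: 10 = 9 + A, so A = 1.
Conserve atomic number: 3 = 3 + Z, so Z = 0.
A = 1 and Z = 0 is ^1_0 n — a neutron.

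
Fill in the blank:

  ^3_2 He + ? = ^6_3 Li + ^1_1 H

alpha particle

Conserve mass number: 3 + A = 6 + 1, so A = 4.
Conserve atomic number: 2 + Z = 3 + 1, so Z = 2.
A = 4 and Z = 2 is ^4_2 He — an alpha particle.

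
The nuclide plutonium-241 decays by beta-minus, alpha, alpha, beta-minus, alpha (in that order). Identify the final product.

Th-229

Start: (A, Z) = (241, 94).
After β⁻: (241, 95).
After α: (237, 93).
After α: (233, 91).
After β⁻: (233, 92).
After α: (229, 90).
Z = 90 is thorium.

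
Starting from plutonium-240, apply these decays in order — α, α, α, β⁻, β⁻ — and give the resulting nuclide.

Start: (A, Z) = (240, 94).
After α: (236, 92).
After α: (232, 90).
After α: (228, 88).
After β⁻: (228, 89).
After β⁻: (228, 90).
Z = 90 is thorium.

Th-228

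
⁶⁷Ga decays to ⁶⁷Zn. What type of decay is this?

ΔA = 67 − 67 = 0; ΔZ = 30 − 31 = -1.
A is unchanged and Z drops by 1 — a proton has become a neutron (β⁺ emission or electron capture).

beta-plus decay or electron capture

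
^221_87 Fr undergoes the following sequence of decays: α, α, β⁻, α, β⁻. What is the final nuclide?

Start: (A, Z) = (221, 87).
After α: (217, 85).
After α: (213, 83).
After β⁻: (213, 84).
After α: (209, 82).
After β⁻: (209, 83).
Z = 83 is bismuth.

Bi-209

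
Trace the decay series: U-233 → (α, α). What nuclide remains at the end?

Start: (A, Z) = (233, 92).
After α: (229, 90).
After α: (225, 88).
Z = 88 is radium.

Ra-225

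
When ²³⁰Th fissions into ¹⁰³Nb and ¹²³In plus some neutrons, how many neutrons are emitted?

Conserve mass number: 230 = 103 + 123 + k, so k = 230 − 226 = 4.
Check atomic number: 90 = 41 + 49 + 0 = 90. ✓

4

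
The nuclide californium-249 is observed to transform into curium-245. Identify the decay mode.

alpha decay

ΔA = 245 − 249 = -4; ΔZ = 96 − 98 = -2.
A drops by 4 and Z drops by 2 — the signature of alpha emission.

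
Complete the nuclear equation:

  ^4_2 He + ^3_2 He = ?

Conserve mass number: 4 + 3 = A, so A = 7.
Conserve atomic number: 2 + 2 = Z, so Z = 4.
Z = 4 is beryllium, so the species is ^7_4 Be.

Be-7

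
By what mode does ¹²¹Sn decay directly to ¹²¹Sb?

beta-minus decay

ΔA = 121 − 121 = 0; ΔZ = 51 − 50 = +1.
A is unchanged and Z rises by 1 — a neutron has become a proton (β⁻ decay).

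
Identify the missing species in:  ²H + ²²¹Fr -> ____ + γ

Ra-223

Conserve mass number: 2 + 221 = A + 0, so A = 223.
Conserve atomic number: 1 + 87 = Z + 0, so Z = 88.
Z = 88 is radium, so the species is ²²³Ra.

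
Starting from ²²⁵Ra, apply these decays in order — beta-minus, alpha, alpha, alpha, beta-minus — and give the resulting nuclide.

Start: (A, Z) = (225, 88).
After β⁻: (225, 89).
After α: (221, 87).
After α: (217, 85).
After α: (213, 83).
After β⁻: (213, 84).
Z = 84 is polonium.

Po-213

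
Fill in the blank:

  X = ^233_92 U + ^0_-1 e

Pa-233

Conserve mass number: A = 233 + 0, so A = 233.
Conserve atomic number: Z = 92 − 1, so Z = 91.
Z = 91 is protactinium, so the species is ^233_91 Pa.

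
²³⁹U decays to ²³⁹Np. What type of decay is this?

ΔA = 239 − 239 = 0; ΔZ = 93 − 92 = +1.
A is unchanged and Z rises by 1 — a neutron has become a proton (β⁻ decay).

beta-minus decay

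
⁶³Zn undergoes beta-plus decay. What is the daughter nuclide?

Cu-63

Beta-plus decay: mass number changes by +0, atomic number by -1.
A: 63 = 63; Z: 30 − 1 = 29.
Z = 29 is copper, so the daughter is ⁶³Cu.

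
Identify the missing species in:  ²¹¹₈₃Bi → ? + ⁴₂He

Tl-207

Conserve mass number: 211 = A + 4, so A = 207.
Conserve atomic number: 83 = Z + 2, so Z = 81.
Z = 81 is thallium, so the species is ²⁰⁷₈₁Tl.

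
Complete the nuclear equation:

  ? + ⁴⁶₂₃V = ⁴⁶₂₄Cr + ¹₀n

proton

Conserve mass number: A + 46 = 46 + 1, so A = 1.
Conserve atomic number: Z + 23 = 24 + 0, so Z = 1.
A = 1 and Z = 1 is ¹₁H — a proton.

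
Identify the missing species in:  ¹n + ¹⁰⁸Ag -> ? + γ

Ag-109

Conserve mass number: 1 + 108 = A + 0, so A = 109.
Conserve atomic number: 0 + 47 = Z + 0, so Z = 47.
Z = 47 is silver, so the species is ¹⁰⁹Ag.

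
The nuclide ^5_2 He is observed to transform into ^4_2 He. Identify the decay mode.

neutron emission

ΔA = 4 − 5 = -1; ΔZ = 2 − 2 = +0.
A drops by 1 with Z unchanged — a neutron was emitted.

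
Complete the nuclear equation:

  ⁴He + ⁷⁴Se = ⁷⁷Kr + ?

neutron

Conserve mass number: 4 + 74 = 77 + A, so A = 1.
Conserve atomic number: 2 + 34 = 36 + Z, so Z = 0.
A = 1 and Z = 0 is ¹n — a neutron.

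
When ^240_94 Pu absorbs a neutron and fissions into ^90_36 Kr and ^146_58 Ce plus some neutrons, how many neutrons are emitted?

Conserve mass number: 241 = 90 + 146 + k, so k = 241 − 236 = 5.
Check atomic number: 94 = 36 + 58 + 0 = 94. ✓

5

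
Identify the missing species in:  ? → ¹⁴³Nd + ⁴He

Conserve mass number: A = 143 + 4, so A = 147.
Conserve atomic number: Z = 60 + 2, so Z = 62.
Z = 62 is samarium, so the species is ¹⁴⁷Sm.

Sm-147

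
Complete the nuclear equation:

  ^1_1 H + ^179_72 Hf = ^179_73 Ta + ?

Conserve mass number: 1 + 179 = 179 + A, so A = 1.
Conserve atomic number: 1 + 72 = 73 + Z, so Z = 0.
A = 1 and Z = 0 is ^1_0 n — a neutron.

neutron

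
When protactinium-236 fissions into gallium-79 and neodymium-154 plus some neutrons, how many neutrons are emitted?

3

Conserve mass number: 236 = 79 + 154 + k, so k = 236 − 233 = 3.
Check atomic number: 91 = 31 + 60 + 0 = 91. ✓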